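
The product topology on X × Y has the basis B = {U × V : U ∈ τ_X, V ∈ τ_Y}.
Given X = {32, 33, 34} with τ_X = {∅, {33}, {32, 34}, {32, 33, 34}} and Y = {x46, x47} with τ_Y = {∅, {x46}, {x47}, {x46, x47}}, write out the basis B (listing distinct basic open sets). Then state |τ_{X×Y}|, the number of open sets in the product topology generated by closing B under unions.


Basis B = {∅ × ∅, {33} × {x46}, {33} × {x47}, {32, 34} × {x46}, {32, 34} × {x47}, {33} × {x46, x47}, {32, 33, 34} × {x46}, {32, 33, 34} × {x47}, {32, 34} × {x46, x47}, {32, 33, 34} × {x46, x47}}; |τ_{X×Y}| = 16.

Enumerate products U × V with U ∈ τ_X, V ∈ τ_Y (deduplicated):
  ∅ × ∅ = {} (∅)
  {33} × {x46} = {(33,x46)}
  {33} × {x47} = {(33,x47)}
  {32, 34} × {x46} = {(32,x46), (34,x46)}
  {32, 34} × {x47} = {(32,x47), (34,x47)}
  {33} × {x46, x47} = {(33,x46), (33,x47)}
  {32, 33, 34} × {x46} = {(32,x46), (33,x46), (34,x46)}
  {32, 33, 34} × {x47} = {(32,x47), (33,x47), (34,x47)}
  {32, 34} × {x46, x47} = {(32,x46), (32,x47), (34,x46), (34,x47)}
  {32, 33, 34} × {x46, x47} = {(32,x46), (32,x47), (33,x46), (33,x47), (34,x46), (34,x47)}
These 10 distinct sets form the basis B.
Close under arbitrary unions to get τ_{X×Y}; counting gives |τ_{X×Y}| = 16.


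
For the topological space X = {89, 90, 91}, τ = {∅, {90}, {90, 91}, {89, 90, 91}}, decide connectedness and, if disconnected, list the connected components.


(X, τ) is connected.

Find clopen sets (U ∈ τ with X ∖ U ∈ τ):
  U = ∅, X ∖ U = {89, 90, 91} — both open, so U is clopen.
  U = {89, 90, 91}, X ∖ U = ∅ — both open, so U is clopen.
Only trivial clopens (∅ and X) exist, so (X, τ) is connected.
Compute connected components by grouping points that agree on all clopens:
  component: {89, 90, 91}


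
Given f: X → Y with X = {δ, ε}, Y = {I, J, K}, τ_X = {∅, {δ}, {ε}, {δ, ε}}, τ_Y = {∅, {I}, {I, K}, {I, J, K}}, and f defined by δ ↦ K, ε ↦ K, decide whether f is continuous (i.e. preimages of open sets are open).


f IS continuous.

Compute f^{-1}(U) for each U ∈ τ_Y:
  U = ∅: f^{-1}(U) = ∅ ∈ τ_X ✓.
  U = {I}: f^{-1}(U) = ∅ ∈ τ_X ✓.
  U = {I, K}: f^{-1}(U) = {δ, ε} ∈ τ_X ✓.
  U = {I, J, K}: f^{-1}(U) = {δ, ε} ∈ τ_X ✓.
Every preimage lies in τ_X, so f IS continuous.


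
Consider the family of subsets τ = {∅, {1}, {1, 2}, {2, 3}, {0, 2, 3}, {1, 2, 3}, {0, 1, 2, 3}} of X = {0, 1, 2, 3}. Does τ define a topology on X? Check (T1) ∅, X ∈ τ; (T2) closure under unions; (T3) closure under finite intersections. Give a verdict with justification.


τ is NOT a topology on X.

Axiom (T1): ∅ ∈ τ? Yes; X ∈ τ? Yes.
Axiom (T2/T3): check pairwise unions and intersections of members of τ.
Counterexample for (T3): {1, 2} ∩ {2, 3} = {2} ∉ τ. Therefore τ is NOT a topology.


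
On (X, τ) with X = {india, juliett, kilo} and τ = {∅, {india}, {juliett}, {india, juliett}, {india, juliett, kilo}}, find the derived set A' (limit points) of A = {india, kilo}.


A' = {kilo}

For each x ∈ X, list the open sets U ∈ τ with x ∈ U, then check whether U ∩ (A ∖ {x}) ≠ ∅ for every such U.
  x = india: open {india} ∋ x has {india} ∩ (A ∖ {india}) = ∅, so x is NOT a limit point.
  x = juliett: open {juliett} ∋ x has {juliett} ∩ (A ∖ {juliett}) = ∅, so x is NOT a limit point.
  x = kilo: opens ∋ x are {india, juliett, kilo}; each meets A ∖ {kilo}, so x IS a limit point.
Collecting: A' = {kilo}.


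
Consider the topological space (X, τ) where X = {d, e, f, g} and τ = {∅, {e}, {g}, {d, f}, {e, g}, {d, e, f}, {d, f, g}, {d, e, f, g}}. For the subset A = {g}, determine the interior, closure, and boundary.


int(A) = {g}, cl(A) = {g}, ∂A = ∅.

Closed sets in (X, τ) are complements of opens:
  closed(X, τ) = {∅, {e}, {g}, {d, f}, {e, g}, {d, e, f}, {d, f, g}, {d, e, f, g}}.
int(A) = ⋃ {U ∈ τ : U ⊆ A}. Opens contained in A: ∅, {g}.
Taking the union of these: int(A) = {g}.
cl(A) = ⋂ {C closed : A ⊆ C}. Closed sets containing A: {g}, {e, g}, {d, f, g}, {d, e, f, g}.
Intersecting these: cl(A) = {g}.
∂A = cl(A) ∖ int(A) = {g} ∖ {g} = ∅.


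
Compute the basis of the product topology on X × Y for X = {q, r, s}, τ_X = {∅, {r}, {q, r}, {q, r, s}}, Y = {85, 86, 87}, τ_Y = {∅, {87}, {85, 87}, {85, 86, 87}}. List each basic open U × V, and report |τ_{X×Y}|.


Basis B = {∅ × ∅, {r} × {87}, {q, r} × {87}, {r} × {85, 87}, {q, r, s} × {87}, {r} × {85, 86, 87}, {q, r} × {85, 87}, {q, r} × {85, 86, 87}, {q, r, s} × {85, 87}, {q, r, s} × {85, 86, 87}}; |τ_{X×Y}| = 20.

Enumerate products U × V with U ∈ τ_X, V ∈ τ_Y (deduplicated):
  ∅ × ∅ = {} (∅)
  {r} × {87} = {(r,87)}
  {q, r} × {87} = {(q,87), (r,87)}
  {r} × {85, 87} = {(r,85), (r,87)}
  {q, r, s} × {87} = {(q,87), (r,87), (s,87)}
  {r} × {85, 86, 87} = {(r,85), (r,86), (r,87)}
  {q, r} × {85, 87} = {(q,85), (q,87), (r,85), (r,87)}
  {q, r} × {85, 86, 87} = {(q,85), (q,86), (q,87), (r,85), (r,86), (r,87)}
  {q, r, s} × {85, 87} = {(q,85), (q,87), (r,85), (r,87), (s,85), (s,87)}
  {q, r, s} × {85, 86, 87} = {(q,85), (q,86), (q,87), (r,85), (r,86), (r,87), (s,85), (s,86), (s,87)}
These 10 distinct sets form the basis B.
Close under arbitrary unions to get τ_{X×Y}; counting gives |τ_{X×Y}| = 20.


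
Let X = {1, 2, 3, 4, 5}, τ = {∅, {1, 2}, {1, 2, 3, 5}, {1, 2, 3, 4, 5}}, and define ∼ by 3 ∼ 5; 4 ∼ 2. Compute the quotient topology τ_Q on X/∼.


X/∼ = {[1], [2=4], [3=5]}; |τ_Q| = 2.

Equivalence classes: [1], [2=4], [3=5].
Quotient map π: X → X/∼ sends 1 ↦ [1], 2 ↦ [2=4], 3 ↦ [3=5], 4 ↦ [2=4], 5 ↦ [3=5].
For each subset V ⊆ X/∼, compute π^{-1}(V) ⊆ X and check whether π^{-1}(V) ∈ τ. V is open in τ_Q iff π^{-1}(V) ∈ τ.
  V = {}: π^{-1}(V) = ∅ ∈ τ ✓.
  V = {[1]}: π^{-1}(V) = {1} ∉ τ ✗.
  V = {[2=4]}: π^{-1}(V) = {2, 4} ∉ τ ✗.
  V = {[1], [2=4]}: π^{-1}(V) = {1, 2, 4} ∉ τ ✗.
  V = {[3=5]}: π^{-1}(V) = {3, 5} ∉ τ ✗.
  V = {[1], [3=5]}: π^{-1}(V) = {1, 3, 5} ∉ τ ✗.
  V = {[2=4], [3=5]}: π^{-1}(V) = {2, 3, 4, 5} ∉ τ ✗.
  V = {[1], [2=4], [3=5]}: π^{-1}(V) = {1, 2, 3, 4, 5} ∈ τ ✓.
Open sets in the quotient: τ_Q = {{}, {[1], [2=4], [3=5]}} (2 elements).


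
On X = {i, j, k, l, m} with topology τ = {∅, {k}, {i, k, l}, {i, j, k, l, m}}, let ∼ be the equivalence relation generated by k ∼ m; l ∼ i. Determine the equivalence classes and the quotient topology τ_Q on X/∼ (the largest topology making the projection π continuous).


X/∼ = {[i=l], [j], [k=m]}; |τ_Q| = 2.

Equivalence classes: [i=l], [j], [k=m].
Quotient map π: X → X/∼ sends i ↦ [i=l], j ↦ [j], k ↦ [k=m], l ↦ [i=l], m ↦ [k=m].
For each subset V ⊆ X/∼, compute π^{-1}(V) ⊆ X and check whether π^{-1}(V) ∈ τ. V is open in τ_Q iff π^{-1}(V) ∈ τ.
  V = {}: π^{-1}(V) = ∅ ∈ τ ✓.
  V = {[i=l]}: π^{-1}(V) = {i, l} ∉ τ ✗.
  V = {[j]}: π^{-1}(V) = {j} ∉ τ ✗.
  V = {[i=l], [j]}: π^{-1}(V) = {i, j, l} ∉ τ ✗.
  V = {[k=m]}: π^{-1}(V) = {k, m} ∉ τ ✗.
  V = {[i=l], [k=m]}: π^{-1}(V) = {i, k, l, m} ∉ τ ✗.
  V = {[j], [k=m]}: π^{-1}(V) = {j, k, m} ∉ τ ✗.
  V = {[i=l], [j], [k=m]}: π^{-1}(V) = {i, j, k, l, m} ∈ τ ✓.
Open sets in the quotient: τ_Q = {{}, {[i=l], [j], [k=m]}} (2 elements).


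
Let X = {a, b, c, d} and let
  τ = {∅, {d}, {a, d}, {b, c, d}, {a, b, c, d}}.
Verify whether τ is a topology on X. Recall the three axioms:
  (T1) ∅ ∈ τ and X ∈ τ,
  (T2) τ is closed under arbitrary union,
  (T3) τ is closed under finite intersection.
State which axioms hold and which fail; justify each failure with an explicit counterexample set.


τ IS a topology on X.

Axiom (T1): ∅ ∈ τ? Yes; X ∈ τ? Yes.
Axiom (T2/T3): check pairwise unions and intersections of members of τ.
All pairwise intersections and unions checked — each lies in τ. Therefore τ satisfies (T1), (T2), (T3): it IS a topology on X.


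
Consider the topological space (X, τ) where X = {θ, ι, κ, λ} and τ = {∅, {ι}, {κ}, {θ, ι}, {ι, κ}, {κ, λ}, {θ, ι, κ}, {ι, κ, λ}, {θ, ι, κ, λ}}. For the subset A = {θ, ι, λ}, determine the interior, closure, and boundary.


int(A) = {θ, ι}, cl(A) = {θ, ι, λ}, ∂A = {λ}.

Closed sets in (X, τ) are complements of opens:
  closed(X, τ) = {∅, {θ}, {λ}, {θ, ι}, {θ, λ}, {κ, λ}, {θ, ι, λ}, {θ, κ, λ}, {θ, ι, κ, λ}}.
int(A) = ⋃ {U ∈ τ : U ⊆ A}. Opens contained in A: ∅, {ι}, {θ, ι}.
Taking the union of these: int(A) = {θ, ι}.
cl(A) = ⋂ {C closed : A ⊆ C}. Closed sets containing A: {θ, ι, λ}, {θ, ι, κ, λ}.
Intersecting these: cl(A) = {θ, ι, λ}.
∂A = cl(A) ∖ int(A) = {θ, ι, λ} ∖ {θ, ι} = {λ}.


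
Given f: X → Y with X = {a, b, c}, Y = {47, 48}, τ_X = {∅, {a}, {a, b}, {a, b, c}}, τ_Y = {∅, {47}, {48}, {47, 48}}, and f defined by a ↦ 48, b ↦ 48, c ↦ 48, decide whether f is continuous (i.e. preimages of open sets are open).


f IS continuous.

Compute f^{-1}(U) for each U ∈ τ_Y:
  U = ∅: f^{-1}(U) = ∅ ∈ τ_X ✓.
  U = {47}: f^{-1}(U) = ∅ ∈ τ_X ✓.
  U = {48}: f^{-1}(U) = {a, b, c} ∈ τ_X ✓.
  U = {47, 48}: f^{-1}(U) = {a, b, c} ∈ τ_X ✓.
Every preimage lies in τ_X, so f IS continuous.


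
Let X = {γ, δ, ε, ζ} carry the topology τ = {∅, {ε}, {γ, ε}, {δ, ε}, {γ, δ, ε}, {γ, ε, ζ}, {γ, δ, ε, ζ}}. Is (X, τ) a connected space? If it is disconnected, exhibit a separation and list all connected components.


(X, τ) is connected.

Find clopen sets (U ∈ τ with X ∖ U ∈ τ):
  U = ∅, X ∖ U = {γ, δ, ε, ζ} — both open, so U is clopen.
  U = {γ, δ, ε, ζ}, X ∖ U = ∅ — both open, so U is clopen.
Only trivial clopens (∅ and X) exist, so (X, τ) is connected.
Compute connected components by grouping points that agree on all clopens:
  component: {γ, δ, ε, ζ}


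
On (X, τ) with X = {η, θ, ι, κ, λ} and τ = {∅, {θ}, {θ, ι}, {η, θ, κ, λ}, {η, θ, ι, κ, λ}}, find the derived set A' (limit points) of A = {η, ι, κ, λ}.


A' = {η, κ, λ}

For each x ∈ X, list the open sets U ∈ τ with x ∈ U, then check whether U ∩ (A ∖ {x}) ≠ ∅ for every such U.
  x = η: opens ∋ x are {η, θ, κ, λ}, {η, θ, ι, κ, λ}; each meets A ∖ {η}, so x IS a limit point.
  x = θ: open {θ} ∋ x has {θ} ∩ (A ∖ {θ}) = ∅, so x is NOT a limit point.
  x = ι: open {θ, ι} ∋ x has {θ, ι} ∩ (A ∖ {ι}) = ∅, so x is NOT a limit point.
  x = κ: opens ∋ x are {η, θ, κ, λ}, {η, θ, ι, κ, λ}; each meets A ∖ {κ}, so x IS a limit point.
  x = λ: opens ∋ x are {η, θ, κ, λ}, {η, θ, ι, κ, λ}; each meets A ∖ {λ}, so x IS a limit point.
Collecting: A' = {η, κ, λ}.


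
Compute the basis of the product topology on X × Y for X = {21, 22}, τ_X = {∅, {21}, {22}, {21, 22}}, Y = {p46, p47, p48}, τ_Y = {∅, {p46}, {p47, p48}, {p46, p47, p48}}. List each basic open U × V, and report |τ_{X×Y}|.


Basis B = {∅ × ∅, {21} × {p46}, {22} × {p46}, {21, 22} × {p46}, {21} × {p47, p48}, {22} × {p47, p48}, {21} × {p46, p47, p48}, {22} × {p46, p47, p48}, {21, 22} × {p47, p48}, {21, 22} × {p46, p47, p48}}; |τ_{X×Y}| = 16.

Enumerate products U × V with U ∈ τ_X, V ∈ τ_Y (deduplicated):
  ∅ × ∅ = {} (∅)
  {21} × {p46} = {(21,p46)}
  {22} × {p46} = {(22,p46)}
  {21, 22} × {p46} = {(21,p46), (22,p46)}
  {21} × {p47, p48} = {(21,p47), (21,p48)}
  {22} × {p47, p48} = {(22,p47), (22,p48)}
  {21} × {p46, p47, p48} = {(21,p46), (21,p47), (21,p48)}
  {22} × {p46, p47, p48} = {(22,p46), (22,p47), (22,p48)}
  {21, 22} × {p47, p48} = {(21,p47), (21,p48), (22,p47), (22,p48)}
  {21, 22} × {p46, p47, p48} = {(21,p46), (21,p47), (21,p48), (22,p46), (22,p47), (22,p48)}
These 10 distinct sets form the basis B.
Close under arbitrary unions to get τ_{X×Y}; counting gives |τ_{X×Y}| = 16.


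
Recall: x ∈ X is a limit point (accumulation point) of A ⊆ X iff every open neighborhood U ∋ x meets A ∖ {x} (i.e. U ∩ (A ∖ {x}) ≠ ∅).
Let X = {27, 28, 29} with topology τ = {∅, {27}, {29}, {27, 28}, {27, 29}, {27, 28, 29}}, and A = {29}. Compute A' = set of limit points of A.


A' = ∅

For each x ∈ X, list the open sets U ∈ τ with x ∈ U, then check whether U ∩ (A ∖ {x}) ≠ ∅ for every such U.
  x = 27: open {27} ∋ x has {27} ∩ (A ∖ {27}) = ∅, so x is NOT a limit point.
  x = 28: open {27, 28} ∋ x has {27, 28} ∩ (A ∖ {28}) = ∅, so x is NOT a limit point.
  x = 29: open {29} ∋ x has {29} ∩ (A ∖ {29}) = ∅, so x is NOT a limit point.
Collecting: A' = ∅.


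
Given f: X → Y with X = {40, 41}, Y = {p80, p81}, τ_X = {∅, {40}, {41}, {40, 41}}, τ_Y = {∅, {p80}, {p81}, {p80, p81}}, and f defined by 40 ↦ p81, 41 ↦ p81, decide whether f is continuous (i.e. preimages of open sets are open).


f IS continuous.

Compute f^{-1}(U) for each U ∈ τ_Y:
  U = ∅: f^{-1}(U) = ∅ ∈ τ_X ✓.
  U = {p80}: f^{-1}(U) = ∅ ∈ τ_X ✓.
  U = {p81}: f^{-1}(U) = {40, 41} ∈ τ_X ✓.
  U = {p80, p81}: f^{-1}(U) = {40, 41} ∈ τ_X ✓.
Every preimage lies in τ_X, so f IS continuous.


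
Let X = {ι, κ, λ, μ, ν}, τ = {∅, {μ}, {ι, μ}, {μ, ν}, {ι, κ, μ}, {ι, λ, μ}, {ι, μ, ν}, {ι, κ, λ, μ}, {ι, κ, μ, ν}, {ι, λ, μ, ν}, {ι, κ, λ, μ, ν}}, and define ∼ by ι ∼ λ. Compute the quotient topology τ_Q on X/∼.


X/∼ = {[ι=λ], [κ], [μ], [ν]}; |τ_Q| = 7.

Equivalence classes: [ι=λ], [κ], [μ], [ν].
Quotient map π: X → X/∼ sends ι ↦ [ι=λ], κ ↦ [κ], λ ↦ [ι=λ], μ ↦ [μ], ν ↦ [ν].
For each subset V ⊆ X/∼, compute π^{-1}(V) ⊆ X and check whether π^{-1}(V) ∈ τ. V is open in τ_Q iff π^{-1}(V) ∈ τ.
  V = {}: π^{-1}(V) = ∅ ∈ τ ✓.
  V = {[ι=λ]}: π^{-1}(V) = {ι, λ} ∉ τ ✗.
  V = {[κ]}: π^{-1}(V) = {κ} ∉ τ ✗.
  V = {[ι=λ], [κ]}: π^{-1}(V) = {ι, κ, λ} ∉ τ ✗.
  V = {[μ]}: π^{-1}(V) = {μ} ∈ τ ✓.
  V = {[ι=λ], [μ]}: π^{-1}(V) = {ι, λ, μ} ∈ τ ✓.
  V = {[κ], [μ]}: π^{-1}(V) = {κ, μ} ∉ τ ✗.
  V = {[ι=λ], [κ], [μ]}: π^{-1}(V) = {ι, κ, λ, μ} ∈ τ ✓.
  V = {[ν]}: π^{-1}(V) = {ν} ∉ τ ✗.
  V = {[ι=λ], [ν]}: π^{-1}(V) = {ι, λ, ν} ∉ τ ✗.
  V = {[κ], [ν]}: π^{-1}(V) = {κ, ν} ∉ τ ✗.
  V = {[ι=λ], [κ], [ν]}: π^{-1}(V) = {ι, κ, λ, ν} ∉ τ ✗.
  V = {[μ], [ν]}: π^{-1}(V) = {μ, ν} ∈ τ ✓.
  V = {[ι=λ], [μ], [ν]}: π^{-1}(V) = {ι, λ, μ, ν} ∈ τ ✓.
  V = {[κ], [μ], [ν]}: π^{-1}(V) = {κ, μ, ν} ∉ τ ✗.
  V = {[ι=λ], [κ], [μ], [ν]}: π^{-1}(V) = {ι, κ, λ, μ, ν} ∈ τ ✓.
Open sets in the quotient: τ_Q = {{}, {[μ]}, {[ι=λ], [μ]}, {[ι=λ], [κ], [μ]}, {[μ], [ν]}, {[ι=λ], [μ], [ν]}, {[ι=λ], [κ], [μ], [ν]}} (7 elements).


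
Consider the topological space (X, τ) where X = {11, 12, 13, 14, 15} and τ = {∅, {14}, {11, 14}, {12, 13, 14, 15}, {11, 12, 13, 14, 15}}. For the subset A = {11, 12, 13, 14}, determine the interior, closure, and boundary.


int(A) = {11, 14}, cl(A) = {11, 12, 13, 14, 15}, ∂A = {12, 13, 15}.

Closed sets in (X, τ) are complements of opens:
  closed(X, τ) = {∅, {11}, {12, 13, 15}, {11, 12, 13, 15}, {11, 12, 13, 14, 15}}.
int(A) = ⋃ {U ∈ τ : U ⊆ A}. Opens contained in A: ∅, {14}, {11, 14}.
Taking the union of these: int(A) = {11, 14}.
cl(A) = ⋂ {C closed : A ⊆ C}. Closed sets containing A: {11, 12, 13, 14, 15}.
Intersecting these: cl(A) = {11, 12, 13, 14, 15}.
∂A = cl(A) ∖ int(A) = {11, 12, 13, 14, 15} ∖ {11, 14} = {12, 13, 15}.


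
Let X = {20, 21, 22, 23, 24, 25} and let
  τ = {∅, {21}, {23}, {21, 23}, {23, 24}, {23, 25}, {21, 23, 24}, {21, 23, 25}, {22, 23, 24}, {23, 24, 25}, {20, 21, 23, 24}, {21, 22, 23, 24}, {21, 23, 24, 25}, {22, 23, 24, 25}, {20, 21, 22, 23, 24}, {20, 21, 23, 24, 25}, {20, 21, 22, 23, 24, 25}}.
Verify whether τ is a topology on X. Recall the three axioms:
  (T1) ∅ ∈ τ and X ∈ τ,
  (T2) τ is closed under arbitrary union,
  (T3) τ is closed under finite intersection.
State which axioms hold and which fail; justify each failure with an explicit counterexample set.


τ is NOT a topology on X.

Axiom (T1): ∅ ∈ τ? Yes; X ∈ τ? Yes.
Axiom (T2/T3): check pairwise unions and intersections of members of τ.
Counterexample for (T2): {21} ∪ {22, 23, 24, 25} = {21, 22, 23, 24, 25} ∉ τ. Therefore τ is NOT a topology.


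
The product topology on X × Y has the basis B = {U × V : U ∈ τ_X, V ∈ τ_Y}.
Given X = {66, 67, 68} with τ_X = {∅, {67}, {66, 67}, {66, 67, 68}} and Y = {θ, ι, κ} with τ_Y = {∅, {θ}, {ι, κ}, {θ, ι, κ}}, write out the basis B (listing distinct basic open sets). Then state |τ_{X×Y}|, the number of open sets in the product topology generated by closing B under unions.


Basis B = {∅ × ∅, {67} × {θ}, {66, 67} × {θ}, {67} × {ι, κ}, {66, 67, 68} × {θ}, {67} × {θ, ι, κ}, {66, 67} × {ι, κ}, {66, 67} × {θ, ι, κ}, {66, 67, 68} × {ι, κ}, {66, 67, 68} × {θ, ι, κ}}; |τ_{X×Y}| = 16.

Enumerate products U × V with U ∈ τ_X, V ∈ τ_Y (deduplicated):
  ∅ × ∅ = {} (∅)
  {67} × {θ} = {(67,θ)}
  {66, 67} × {θ} = {(66,θ), (67,θ)}
  {67} × {ι, κ} = {(67,ι), (67,κ)}
  {66, 67, 68} × {θ} = {(66,θ), (67,θ), (68,θ)}
  {67} × {θ, ι, κ} = {(67,θ), (67,ι), (67,κ)}
  {66, 67} × {ι, κ} = {(66,ι), (66,κ), (67,ι), (67,κ)}
  {66, 67} × {θ, ι, κ} = {(66,θ), (66,ι), (66,κ), (67,θ), (67,ι), (67,κ)}
  {66, 67, 68} × {ι, κ} = {(66,ι), (66,κ), (67,ι), (67,κ), (68,ι), (68,κ)}
  {66, 67, 68} × {θ, ι, κ} = {(66,θ), (66,ι), (66,κ), (67,θ), (67,ι), (67,κ), (68,θ), (68,ι), (68,κ)}
These 10 distinct sets form the basis B.
Close under arbitrary unions to get τ_{X×Y}; counting gives |τ_{X×Y}| = 16.


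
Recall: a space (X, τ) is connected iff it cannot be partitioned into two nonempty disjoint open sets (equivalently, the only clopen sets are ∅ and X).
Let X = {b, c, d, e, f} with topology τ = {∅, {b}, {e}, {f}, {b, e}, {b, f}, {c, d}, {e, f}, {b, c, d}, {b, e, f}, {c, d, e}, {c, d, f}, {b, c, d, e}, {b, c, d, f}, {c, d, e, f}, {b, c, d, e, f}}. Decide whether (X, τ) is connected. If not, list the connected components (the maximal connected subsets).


(X, τ) is disconnected; components = [{b}, {e}, {f}, {c, d}].

Find clopen sets (U ∈ τ with X ∖ U ∈ τ):
  U = ∅, X ∖ U = {b, c, d, e, f} — both open, so U is clopen.
  U = {b}, X ∖ U = {c, d, e, f} — both open, so U is clopen.
  U = {e}, X ∖ U = {b, c, d, f} — both open, so U is clopen.
  U = {f}, X ∖ U = {b, c, d, e} — both open, so U is clopen.
  U = {b, e}, X ∖ U = {c, d, f} — both open, so U is clopen.
  U = {b, f}, X ∖ U = {c, d, e} — both open, so U is clopen.
  U = {c, d}, X ∖ U = {b, e, f} — both open, so U is clopen.
  U = {e, f}, X ∖ U = {b, c, d} — both open, so U is clopen.
  U = {b, c, d}, X ∖ U = {e, f} — both open, so U is clopen.
  U = {b, e, f}, X ∖ U = {c, d} — both open, so U is clopen.
  U = {c, d, e}, X ∖ U = {b, f} — both open, so U is clopen.
  U = {c, d, f}, X ∖ U = {b, e} — both open, so U is clopen.
  U = {b, c, d, e}, X ∖ U = {f} — both open, so U is clopen.
  U = {b, c, d, f}, X ∖ U = {e} — both open, so U is clopen.
  U = {c, d, e, f}, X ∖ U = {b} — both open, so U is clopen.
  U = {b, c, d, e, f}, X ∖ U = ∅ — both open, so U is clopen.
Nontrivial clopen(s) exist: e.g. {c, d}. So (X, τ) is disconnected.
Compute connected components by grouping points that agree on all clopens:
  component: {b}
  component: {e}
  component: {f}
  component: {c, d}


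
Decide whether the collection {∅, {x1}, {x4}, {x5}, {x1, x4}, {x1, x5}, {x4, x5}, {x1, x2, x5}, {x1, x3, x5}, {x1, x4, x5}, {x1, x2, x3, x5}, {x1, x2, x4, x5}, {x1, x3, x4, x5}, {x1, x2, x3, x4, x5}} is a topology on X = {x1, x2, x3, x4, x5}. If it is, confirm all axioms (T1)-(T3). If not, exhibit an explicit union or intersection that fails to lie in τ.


τ IS a topology on X.

Axiom (T1): ∅ ∈ τ? Yes; X ∈ τ? Yes.
Axiom (T2/T3): check pairwise unions and intersections of members of τ.
All pairwise intersections and unions checked — each lies in τ. Therefore τ satisfies (T1), (T2), (T3): it IS a topology on X.


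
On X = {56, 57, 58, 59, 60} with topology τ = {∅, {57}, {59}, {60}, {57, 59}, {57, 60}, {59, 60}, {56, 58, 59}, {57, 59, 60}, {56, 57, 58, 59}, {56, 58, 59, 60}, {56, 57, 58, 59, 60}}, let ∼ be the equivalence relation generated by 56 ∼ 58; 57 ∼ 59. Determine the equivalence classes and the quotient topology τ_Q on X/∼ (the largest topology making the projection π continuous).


X/∼ = {[56=58], [57=59], [60]}; |τ_Q| = 6.

Equivalence classes: [56=58], [57=59], [60].
Quotient map π: X → X/∼ sends 56 ↦ [56=58], 57 ↦ [57=59], 58 ↦ [56=58], 59 ↦ [57=59], 60 ↦ [60].
For each subset V ⊆ X/∼, compute π^{-1}(V) ⊆ X and check whether π^{-1}(V) ∈ τ. V is open in τ_Q iff π^{-1}(V) ∈ τ.
  V = {}: π^{-1}(V) = ∅ ∈ τ ✓.
  V = {[56=58]}: π^{-1}(V) = {56, 58} ∉ τ ✗.
  V = {[57=59]}: π^{-1}(V) = {57, 59} ∈ τ ✓.
  V = {[56=58], [57=59]}: π^{-1}(V) = {56, 57, 58, 59} ∈ τ ✓.
  V = {[60]}: π^{-1}(V) = {60} ∈ τ ✓.
  V = {[56=58], [60]}: π^{-1}(V) = {56, 58, 60} ∉ τ ✗.
  V = {[57=59], [60]}: π^{-1}(V) = {57, 59, 60} ∈ τ ✓.
  V = {[56=58], [57=59], [60]}: π^{-1}(V) = {56, 57, 58, 59, 60} ∈ τ ✓.
Open sets in the quotient: τ_Q = {{}, {[57=59]}, {[56=58], [57=59]}, {[60]}, {[57=59], [60]}, {[56=58], [57=59], [60]}} (6 elements).


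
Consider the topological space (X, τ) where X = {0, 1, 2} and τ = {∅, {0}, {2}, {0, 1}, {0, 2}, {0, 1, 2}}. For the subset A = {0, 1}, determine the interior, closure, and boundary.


int(A) = {0, 1}, cl(A) = {0, 1}, ∂A = ∅.

Closed sets in (X, τ) are complements of opens:
  closed(X, τ) = {∅, {1}, {2}, {0, 1}, {1, 2}, {0, 1, 2}}.
int(A) = ⋃ {U ∈ τ : U ⊆ A}. Opens contained in A: ∅, {0}, {0, 1}.
Taking the union of these: int(A) = {0, 1}.
cl(A) = ⋂ {C closed : A ⊆ C}. Closed sets containing A: {0, 1}, {0, 1, 2}.
Intersecting these: cl(A) = {0, 1}.
∂A = cl(A) ∖ int(A) = {0, 1} ∖ {0, 1} = ∅.


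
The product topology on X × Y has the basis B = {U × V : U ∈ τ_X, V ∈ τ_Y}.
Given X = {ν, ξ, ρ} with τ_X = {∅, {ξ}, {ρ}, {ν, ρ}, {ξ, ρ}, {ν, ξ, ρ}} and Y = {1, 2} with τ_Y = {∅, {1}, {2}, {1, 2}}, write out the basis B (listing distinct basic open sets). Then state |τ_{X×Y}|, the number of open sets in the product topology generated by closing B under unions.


Basis B = {∅ × ∅, {ξ} × {1}, {ξ} × {2}, {ρ} × {1}, {ρ} × {2}, {ν, ρ} × {1}, {ν, ρ} × {2}, {ξ} × {1, 2}, {ξ, ρ} × {1}, {ξ, ρ} × {2}, {ρ} × {1, 2}, {ν, ξ, ρ} × {1}, {ν, ξ, ρ} × {2}, {ν, ρ} × {1, 2}, {ξ, ρ} × {1, 2}, {ν, ξ, ρ} × {1, 2}}; |τ_{X×Y}| = 36.

Enumerate products U × V with U ∈ τ_X, V ∈ τ_Y (deduplicated):
  ∅ × ∅ = {} (∅)
  {ξ} × {1} = {(ξ,1)}
  {ξ} × {2} = {(ξ,2)}
  {ρ} × {1} = {(ρ,1)}
  {ρ} × {2} = {(ρ,2)}
  {ν, ρ} × {1} = {(ν,1), (ρ,1)}
  {ν, ρ} × {2} = {(ν,2), (ρ,2)}
  {ξ} × {1, 2} = {(ξ,1), (ξ,2)}
  {ξ, ρ} × {1} = {(ξ,1), (ρ,1)}
  {ξ, ρ} × {2} = {(ξ,2), (ρ,2)}
  {ρ} × {1, 2} = {(ρ,1), (ρ,2)}
  {ν, ξ, ρ} × {1} = {(ν,1), (ξ,1), (ρ,1)}
  {ν, ξ, ρ} × {2} = {(ν,2), (ξ,2), (ρ,2)}
  {ν, ρ} × {1, 2} = {(ν,1), (ν,2), (ρ,1), (ρ,2)}
  {ξ, ρ} × {1, 2} = {(ξ,1), (ξ,2), (ρ,1), (ρ,2)}
  {ν, ξ, ρ} × {1, 2} = {(ν,1), (ν,2), (ξ,1), (ξ,2), (ρ,1), (ρ,2)}
These 16 distinct sets form the basis B.
Close under arbitrary unions to get τ_{X×Y}; counting gives |τ_{X×Y}| = 36.


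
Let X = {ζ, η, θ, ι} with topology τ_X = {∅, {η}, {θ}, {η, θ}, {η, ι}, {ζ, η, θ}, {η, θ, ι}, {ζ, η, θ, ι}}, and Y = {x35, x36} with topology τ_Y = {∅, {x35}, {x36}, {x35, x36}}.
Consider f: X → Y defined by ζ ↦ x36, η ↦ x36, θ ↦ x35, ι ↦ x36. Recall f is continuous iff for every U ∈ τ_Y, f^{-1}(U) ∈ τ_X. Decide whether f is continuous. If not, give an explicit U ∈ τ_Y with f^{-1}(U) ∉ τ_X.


f is NOT continuous.

Compute f^{-1}(U) for each U ∈ τ_Y:
  U = ∅: f^{-1}(U) = ∅ ∈ τ_X ✓.
  U = {x35}: f^{-1}(U) = {θ} ∈ τ_X ✓.
  U = {x36}: f^{-1}(U) = {ζ, η, ι} ∉ τ_X ✗.
  U = {x35, x36}: f^{-1}(U) = {ζ, η, θ, ι} ∈ τ_X ✓.
Found U = {x36} with f^{-1}(U) = {ζ, η, ι} not in τ_X. Therefore f is NOT continuous.


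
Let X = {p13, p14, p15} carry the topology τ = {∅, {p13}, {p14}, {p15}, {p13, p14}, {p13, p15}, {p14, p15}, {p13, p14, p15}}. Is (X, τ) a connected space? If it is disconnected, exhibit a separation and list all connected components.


(X, τ) is disconnected; components = [{p13}, {p14}, {p15}].

Find clopen sets (U ∈ τ with X ∖ U ∈ τ):
  U = ∅, X ∖ U = {p13, p14, p15} — both open, so U is clopen.
  U = {p13}, X ∖ U = {p14, p15} — both open, so U is clopen.
  U = {p14}, X ∖ U = {p13, p15} — both open, so U is clopen.
  U = {p15}, X ∖ U = {p13, p14} — both open, so U is clopen.
  U = {p13, p14}, X ∖ U = {p15} — both open, so U is clopen.
  U = {p13, p15}, X ∖ U = {p14} — both open, so U is clopen.
  U = {p14, p15}, X ∖ U = {p13} — both open, so U is clopen.
  U = {p13, p14, p15}, X ∖ U = ∅ — both open, so U is clopen.
Nontrivial clopen(s) exist: e.g. {p14, p15}. So (X, τ) is disconnected.
Compute connected components by grouping points that agree on all clopens:
  component: {p13}
  component: {p14}
  component: {p15}


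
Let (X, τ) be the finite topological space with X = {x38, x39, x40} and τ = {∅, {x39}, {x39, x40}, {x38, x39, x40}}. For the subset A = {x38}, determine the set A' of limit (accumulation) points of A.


A' = ∅

For each x ∈ X, list the open sets U ∈ τ with x ∈ U, then check whether U ∩ (A ∖ {x}) ≠ ∅ for every such U.
  x = x38: open {x38, x39, x40} ∋ x has {x38, x39, x40} ∩ (A ∖ {x38}) = ∅, so x is NOT a limit point.
  x = x39: open {x39} ∋ x has {x39} ∩ (A ∖ {x39}) = ∅, so x is NOT a limit point.
  x = x40: open {x39, x40} ∋ x has {x39, x40} ∩ (A ∖ {x40}) = ∅, so x is NOT a limit point.
Collecting: A' = ∅.


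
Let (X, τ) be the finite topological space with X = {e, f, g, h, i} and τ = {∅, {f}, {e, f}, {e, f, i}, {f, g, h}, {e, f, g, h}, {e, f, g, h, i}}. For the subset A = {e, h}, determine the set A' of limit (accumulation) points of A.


A' = {g, i}

For each x ∈ X, list the open sets U ∈ τ with x ∈ U, then check whether U ∩ (A ∖ {x}) ≠ ∅ for every such U.
  x = e: open {e, f} ∋ x has {e, f} ∩ (A ∖ {e}) = ∅, so x is NOT a limit point.
  x = f: open {f} ∋ x has {f} ∩ (A ∖ {f}) = ∅, so x is NOT a limit point.
  x = g: opens ∋ x are {f, g, h}, {e, f, g, h}, {e, f, g, h, i}; each meets A ∖ {g}, so x IS a limit point.
  x = h: open {f, g, h} ∋ x has {f, g, h} ∩ (A ∖ {h}) = ∅, so x is NOT a limit point.
  x = i: opens ∋ x are {e, f, i}, {e, f, g, h, i}; each meets A ∖ {i}, so x IS a limit point.
Collecting: A' = {g, i}.


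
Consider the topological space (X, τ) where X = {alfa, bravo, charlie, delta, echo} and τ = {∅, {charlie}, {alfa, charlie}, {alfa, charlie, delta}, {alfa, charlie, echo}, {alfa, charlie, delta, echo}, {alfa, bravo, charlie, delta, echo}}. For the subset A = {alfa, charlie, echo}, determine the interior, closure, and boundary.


int(A) = {alfa, charlie, echo}, cl(A) = {alfa, bravo, charlie, delta, echo}, ∂A = {bravo, delta}.

Closed sets in (X, τ) are complements of opens:
  closed(X, τ) = {∅, {bravo}, {bravo, delta}, {bravo, echo}, {bravo, delta, echo}, {alfa, bravo, delta, echo}, {alfa, bravo, charlie, delta, echo}}.
int(A) = ⋃ {U ∈ τ : U ⊆ A}. Opens contained in A: ∅, {charlie}, {alfa, charlie}, {alfa, charlie, echo}.
Taking the union of these: int(A) = {alfa, charlie, echo}.
cl(A) = ⋂ {C closed : A ⊆ C}. Closed sets containing A: {alfa, bravo, charlie, delta, echo}.
Intersecting these: cl(A) = {alfa, bravo, charlie, delta, echo}.
∂A = cl(A) ∖ int(A) = {alfa, bravo, charlie, delta, echo} ∖ {alfa, charlie, echo} = {bravo, delta}.


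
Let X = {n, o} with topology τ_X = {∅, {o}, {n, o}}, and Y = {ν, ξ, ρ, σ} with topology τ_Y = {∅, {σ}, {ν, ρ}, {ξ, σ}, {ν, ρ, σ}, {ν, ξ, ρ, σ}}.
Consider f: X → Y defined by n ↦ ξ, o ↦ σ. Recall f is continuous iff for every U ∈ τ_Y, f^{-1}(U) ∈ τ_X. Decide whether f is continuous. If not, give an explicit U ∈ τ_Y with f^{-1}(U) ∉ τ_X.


f IS continuous.

Compute f^{-1}(U) for each U ∈ τ_Y:
  U = ∅: f^{-1}(U) = ∅ ∈ τ_X ✓.
  U = {σ}: f^{-1}(U) = {o} ∈ τ_X ✓.
  U = {ν, ρ}: f^{-1}(U) = ∅ ∈ τ_X ✓.
  U = {ξ, σ}: f^{-1}(U) = {n, o} ∈ τ_X ✓.
  U = {ν, ρ, σ}: f^{-1}(U) = {o} ∈ τ_X ✓.
  U = {ν, ξ, ρ, σ}: f^{-1}(U) = {n, o} ∈ τ_X ✓.
Every preimage lies in τ_X, so f IS continuous.


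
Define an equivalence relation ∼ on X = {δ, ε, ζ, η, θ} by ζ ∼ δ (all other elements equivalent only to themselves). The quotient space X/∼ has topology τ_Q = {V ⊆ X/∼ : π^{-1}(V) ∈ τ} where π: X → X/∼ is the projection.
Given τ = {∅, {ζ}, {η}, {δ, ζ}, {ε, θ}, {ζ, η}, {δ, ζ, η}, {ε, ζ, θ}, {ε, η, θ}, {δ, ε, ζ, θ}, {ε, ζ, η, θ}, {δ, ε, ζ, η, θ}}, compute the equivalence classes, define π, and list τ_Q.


X/∼ = {[δ=ζ], [ε], [η], [θ]}; |τ_Q| = 8.

Equivalence classes: [δ=ζ], [ε], [η], [θ].
Quotient map π: X → X/∼ sends δ ↦ [δ=ζ], ε ↦ [ε], ζ ↦ [δ=ζ], η ↦ [η], θ ↦ [θ].
For each subset V ⊆ X/∼, compute π^{-1}(V) ⊆ X and check whether π^{-1}(V) ∈ τ. V is open in τ_Q iff π^{-1}(V) ∈ τ.
  V = {}: π^{-1}(V) = ∅ ∈ τ ✓.
  V = {[δ=ζ]}: π^{-1}(V) = {δ, ζ} ∈ τ ✓.
  V = {[ε]}: π^{-1}(V) = {ε} ∉ τ ✗.
  V = {[δ=ζ], [ε]}: π^{-1}(V) = {δ, ε, ζ} ∉ τ ✗.
  V = {[η]}: π^{-1}(V) = {η} ∈ τ ✓.
  V = {[δ=ζ], [η]}: π^{-1}(V) = {δ, ζ, η} ∈ τ ✓.
  V = {[ε], [η]}: π^{-1}(V) = {ε, η} ∉ τ ✗.
  V = {[δ=ζ], [ε], [η]}: π^{-1}(V) = {δ, ε, ζ, η} ∉ τ ✗.
  V = {[θ]}: π^{-1}(V) = {θ} ∉ τ ✗.
  V = {[δ=ζ], [θ]}: π^{-1}(V) = {δ, ζ, θ} ∉ τ ✗.
  V = {[ε], [θ]}: π^{-1}(V) = {ε, θ} ∈ τ ✓.
  V = {[δ=ζ], [ε], [θ]}: π^{-1}(V) = {δ, ε, ζ, θ} ∈ τ ✓.
  V = {[η], [θ]}: π^{-1}(V) = {η, θ} ∉ τ ✗.
  V = {[δ=ζ], [η], [θ]}: π^{-1}(V) = {δ, ζ, η, θ} ∉ τ ✗.
  V = {[ε], [η], [θ]}: π^{-1}(V) = {ε, η, θ} ∈ τ ✓.
  V = {[δ=ζ], [ε], [η], [θ]}: π^{-1}(V) = {δ, ε, ζ, η, θ} ∈ τ ✓.
Open sets in the quotient: τ_Q = {{}, {[δ=ζ]}, {[η]}, {[δ=ζ], [η]}, {[ε], [θ]}, {[δ=ζ], [ε], [θ]}, {[ε], [η], [θ]}, {[δ=ζ], [ε], [η], [θ]}} (8 elements).


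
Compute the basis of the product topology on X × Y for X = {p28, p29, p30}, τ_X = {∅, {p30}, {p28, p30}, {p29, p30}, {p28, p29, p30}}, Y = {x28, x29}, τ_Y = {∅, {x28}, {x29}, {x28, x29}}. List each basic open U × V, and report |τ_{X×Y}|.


Basis B = {∅ × ∅, {p30} × {x28}, {p30} × {x29}, {p28, p30} × {x28}, {p28, p30} × {x29}, {p29, p30} × {x28}, {p29, p30} × {x29}, {p30} × {x28, x29}, {p28, p29, p30} × {x28}, {p28, p29, p30} × {x29}, {p28, p30} × {x28, x29}, {p29, p30} × {x28, x29}, {p28, p29, p30} × {x28, x29}}; |τ_{X×Y}| = 25.

Enumerate products U × V with U ∈ τ_X, V ∈ τ_Y (deduplicated):
  ∅ × ∅ = {} (∅)
  {p30} × {x28} = {(p30,x28)}
  {p30} × {x29} = {(p30,x29)}
  {p28, p30} × {x28} = {(p28,x28), (p30,x28)}
  {p28, p30} × {x29} = {(p28,x29), (p30,x29)}
  {p29, p30} × {x28} = {(p29,x28), (p30,x28)}
  {p29, p30} × {x29} = {(p29,x29), (p30,x29)}
  {p30} × {x28, x29} = {(p30,x28), (p30,x29)}
  {p28, p29, p30} × {x28} = {(p28,x28), (p29,x28), (p30,x28)}
  {p28, p29, p30} × {x29} = {(p28,x29), (p29,x29), (p30,x29)}
  {p28, p30} × {x28, x29} = {(p28,x28), (p28,x29), (p30,x28), (p30,x29)}
  {p29, p30} × {x28, x29} = {(p29,x28), (p29,x29), (p30,x28), (p30,x29)}
  {p28, p29, p30} × {x28, x29} = {(p28,x28), (p28,x29), (p29,x28), (p29,x29), (p30,x28), (p30,x29)}
These 13 distinct sets form the basis B.
Close under arbitrary unions to get τ_{X×Y}; counting gives |τ_{X×Y}| = 25.


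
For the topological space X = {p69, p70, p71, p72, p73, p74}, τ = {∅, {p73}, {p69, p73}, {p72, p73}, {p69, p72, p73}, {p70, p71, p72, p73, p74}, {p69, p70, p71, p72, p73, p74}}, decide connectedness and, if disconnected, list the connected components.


(X, τ) is connected.

Find clopen sets (U ∈ τ with X ∖ U ∈ τ):
  U = ∅, X ∖ U = {p69, p70, p71, p72, p73, p74} — both open, so U is clopen.
  U = {p69, p70, p71, p72, p73, p74}, X ∖ U = ∅ — both open, so U is clopen.
Only trivial clopens (∅ and X) exist, so (X, τ) is connected.
Compute connected components by grouping points that agree on all clopens:
  component: {p69, p70, p71, p72, p73, p74}


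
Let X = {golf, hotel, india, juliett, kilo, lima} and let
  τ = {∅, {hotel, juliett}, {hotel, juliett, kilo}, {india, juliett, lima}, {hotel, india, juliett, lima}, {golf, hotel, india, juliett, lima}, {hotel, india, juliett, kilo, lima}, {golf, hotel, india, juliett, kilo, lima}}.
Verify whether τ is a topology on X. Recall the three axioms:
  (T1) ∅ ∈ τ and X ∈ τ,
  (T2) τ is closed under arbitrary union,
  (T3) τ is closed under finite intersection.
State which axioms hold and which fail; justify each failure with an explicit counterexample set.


τ is NOT a topology on X.

Axiom (T1): ∅ ∈ τ? Yes; X ∈ τ? Yes.
Axiom (T2/T3): check pairwise unions and intersections of members of τ.
Counterexample for (T3): {hotel, juliett} ∩ {india, juliett, lima} = {juliett} ∉ τ. Therefore τ is NOT a topology.


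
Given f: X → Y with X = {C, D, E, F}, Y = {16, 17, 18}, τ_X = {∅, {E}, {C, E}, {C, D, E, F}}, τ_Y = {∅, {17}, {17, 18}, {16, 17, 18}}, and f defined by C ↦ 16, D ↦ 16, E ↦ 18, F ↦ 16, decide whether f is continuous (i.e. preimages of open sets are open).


f IS continuous.

Compute f^{-1}(U) for each U ∈ τ_Y:
  U = ∅: f^{-1}(U) = ∅ ∈ τ_X ✓.
  U = {17}: f^{-1}(U) = ∅ ∈ τ_X ✓.
  U = {17, 18}: f^{-1}(U) = {E} ∈ τ_X ✓.
  U = {16, 17, 18}: f^{-1}(U) = {C, D, E, F} ∈ τ_X ✓.
Every preimage lies in τ_X, so f IS continuous.


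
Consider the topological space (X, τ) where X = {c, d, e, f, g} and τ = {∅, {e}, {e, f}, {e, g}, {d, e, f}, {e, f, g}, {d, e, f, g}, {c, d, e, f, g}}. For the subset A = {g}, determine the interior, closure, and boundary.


int(A) = ∅, cl(A) = {c, g}, ∂A = {c, g}.

Closed sets in (X, τ) are complements of opens:
  closed(X, τ) = {∅, {c}, {c, d}, {c, g}, {c, d, f}, {c, d, g}, {c, d, f, g}, {c, d, e, f, g}}.
int(A) = ⋃ {U ∈ τ : U ⊆ A}. Opens contained in A: ∅.
Taking the union of these: int(A) = ∅.
cl(A) = ⋂ {C closed : A ⊆ C}. Closed sets containing A: {c, g}, {c, d, g}, {c, d, f, g}, {c, d, e, f, g}.
Intersecting these: cl(A) = {c, g}.
∂A = cl(A) ∖ int(A) = {c, g} ∖ ∅ = {c, g}.


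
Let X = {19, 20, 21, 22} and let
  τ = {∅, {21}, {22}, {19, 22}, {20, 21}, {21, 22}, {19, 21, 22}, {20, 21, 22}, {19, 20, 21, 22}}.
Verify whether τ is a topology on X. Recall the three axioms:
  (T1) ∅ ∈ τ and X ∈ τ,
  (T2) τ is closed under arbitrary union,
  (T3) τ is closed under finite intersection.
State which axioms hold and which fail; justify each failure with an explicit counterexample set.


τ IS a topology on X.

Axiom (T1): ∅ ∈ τ? Yes; X ∈ τ? Yes.
Axiom (T2/T3): check pairwise unions and intersections of members of τ.
All pairwise intersections and unions checked — each lies in τ. Therefore τ satisfies (T1), (T2), (T3): it IS a topology on X.


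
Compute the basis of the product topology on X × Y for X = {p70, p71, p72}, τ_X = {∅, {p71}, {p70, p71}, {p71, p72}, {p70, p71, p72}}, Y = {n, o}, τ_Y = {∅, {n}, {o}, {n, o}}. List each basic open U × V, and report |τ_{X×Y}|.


Basis B = {∅ × ∅, {p71} × {n}, {p71} × {o}, {p70, p71} × {n}, {p70, p71} × {o}, {p71} × {n, o}, {p71, p72} × {n}, {p71, p72} × {o}, {p70, p71, p72} × {n}, {p70, p71, p72} × {o}, {p70, p71} × {n, o}, {p71, p72} × {n, o}, {p70, p71, p72} × {n, o}}; |τ_{X×Y}| = 25.

Enumerate products U × V with U ∈ τ_X, V ∈ τ_Y (deduplicated):
  ∅ × ∅ = {} (∅)
  {p71} × {n} = {(p71,n)}
  {p71} × {o} = {(p71,o)}
  {p70, p71} × {n} = {(p70,n), (p71,n)}
  {p70, p71} × {o} = {(p70,o), (p71,o)}
  {p71} × {n, o} = {(p71,n), (p71,o)}
  {p71, p72} × {n} = {(p71,n), (p72,n)}
  {p71, p72} × {o} = {(p71,o), (p72,o)}
  {p70, p71, p72} × {n} = {(p70,n), (p71,n), (p72,n)}
  {p70, p71, p72} × {o} = {(p70,o), (p71,o), (p72,o)}
  {p70, p71} × {n, o} = {(p70,n), (p70,o), (p71,n), (p71,o)}
  {p71, p72} × {n, o} = {(p71,n), (p71,o), (p72,n), (p72,o)}
  {p70, p71, p72} × {n, o} = {(p70,n), (p70,o), (p71,n), (p71,o), (p72,n), (p72,o)}
These 13 distinct sets form the basis B.
Close under arbitrary unions to get τ_{X×Y}; counting gives |τ_{X×Y}| = 25.


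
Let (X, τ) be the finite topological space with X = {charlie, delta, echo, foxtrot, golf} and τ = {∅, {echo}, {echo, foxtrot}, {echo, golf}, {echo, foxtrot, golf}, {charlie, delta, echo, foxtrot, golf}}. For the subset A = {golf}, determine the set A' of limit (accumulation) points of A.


A' = {charlie, delta}

For each x ∈ X, list the open sets U ∈ τ with x ∈ U, then check whether U ∩ (A ∖ {x}) ≠ ∅ for every such U.
  x = charlie: opens ∋ x are {charlie, delta, echo, foxtrot, golf}; each meets A ∖ {charlie}, so x IS a limit point.
  x = delta: opens ∋ x are {charlie, delta, echo, foxtrot, golf}; each meets A ∖ {delta}, so x IS a limit point.
  x = echo: open {echo} ∋ x has {echo} ∩ (A ∖ {echo}) = ∅, so x is NOT a limit point.
  x = foxtrot: open {echo, foxtrot} ∋ x has {echo, foxtrot} ∩ (A ∖ {foxtrot}) = ∅, so x is NOT a limit point.
  x = golf: open {echo, golf} ∋ x has {echo, golf} ∩ (A ∖ {golf}) = ∅, so x is NOT a limit point.
Collecting: A' = {charlie, delta}.


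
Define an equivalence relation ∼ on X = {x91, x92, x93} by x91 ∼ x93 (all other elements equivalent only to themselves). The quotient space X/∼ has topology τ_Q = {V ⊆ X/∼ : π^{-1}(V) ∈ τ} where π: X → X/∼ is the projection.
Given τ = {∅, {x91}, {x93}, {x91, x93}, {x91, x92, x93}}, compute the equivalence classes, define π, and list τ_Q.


X/∼ = {[x91=x93], [x92]}; |τ_Q| = 3.

Equivalence classes: [x91=x93], [x92].
Quotient map π: X → X/∼ sends x91 ↦ [x91=x93], x92 ↦ [x92], x93 ↦ [x91=x93].
For each subset V ⊆ X/∼, compute π^{-1}(V) ⊆ X and check whether π^{-1}(V) ∈ τ. V is open in τ_Q iff π^{-1}(V) ∈ τ.
  V = {}: π^{-1}(V) = ∅ ∈ τ ✓.
  V = {[x91=x93]}: π^{-1}(V) = {x91, x93} ∈ τ ✓.
  V = {[x92]}: π^{-1}(V) = {x92} ∉ τ ✗.
  V = {[x91=x93], [x92]}: π^{-1}(V) = {x91, x92, x93} ∈ τ ✓.
Open sets in the quotient: τ_Q = {{}, {[x91=x93]}, {[x91=x93], [x92]}} (3 elements).


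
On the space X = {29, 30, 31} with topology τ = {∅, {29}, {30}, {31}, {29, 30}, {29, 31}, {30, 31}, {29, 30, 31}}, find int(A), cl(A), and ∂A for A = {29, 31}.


int(A) = {29, 31}, cl(A) = {29, 31}, ∂A = ∅.

Closed sets in (X, τ) are complements of opens:
  closed(X, τ) = {∅, {29}, {30}, {31}, {29, 30}, {29, 31}, {30, 31}, {29, 30, 31}}.
int(A) = ⋃ {U ∈ τ : U ⊆ A}. Opens contained in A: ∅, {29}, {31}, {29, 31}.
Taking the union of these: int(A) = {29, 31}.
cl(A) = ⋂ {C closed : A ⊆ C}. Closed sets containing A: {29, 31}, {29, 30, 31}.
Intersecting these: cl(A) = {29, 31}.
∂A = cl(A) ∖ int(A) = {29, 31} ∖ {29, 31} = ∅.


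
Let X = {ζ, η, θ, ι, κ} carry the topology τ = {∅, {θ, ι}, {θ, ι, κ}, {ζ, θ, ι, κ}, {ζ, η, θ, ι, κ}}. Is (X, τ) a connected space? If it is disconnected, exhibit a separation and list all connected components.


(X, τ) is connected.

Find clopen sets (U ∈ τ with X ∖ U ∈ τ):
  U = ∅, X ∖ U = {ζ, η, θ, ι, κ} — both open, so U is clopen.
  U = {ζ, η, θ, ι, κ}, X ∖ U = ∅ — both open, so U is clopen.
Only trivial clopens (∅ and X) exist, so (X, τ) is connected.
Compute connected components by grouping points that agree on all clopens:
  component: {ζ, η, θ, ι, κ}
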